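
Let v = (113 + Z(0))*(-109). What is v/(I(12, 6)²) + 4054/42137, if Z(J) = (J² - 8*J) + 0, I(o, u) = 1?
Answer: -518997375/42137 ≈ -12317.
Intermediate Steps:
Z(J) = J² - 8*J
v = -12317 (v = (113 + 0*(-8 + 0))*(-109) = (113 + 0*(-8))*(-109) = (113 + 0)*(-109) = 113*(-109) = -12317)
v/(I(12, 6)²) + 4054/42137 = -12317/(1²) + 4054/42137 = -12317/1 + 4054*(1/42137) = -12317*1 + 4054/42137 = -12317 + 4054/42137 = -518997375/42137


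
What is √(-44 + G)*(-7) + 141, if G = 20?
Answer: 141 - 14*I*√6 ≈ 141.0 - 34.293*I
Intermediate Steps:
√(-44 + G)*(-7) + 141 = √(-44 + 20)*(-7) + 141 = √(-24)*(-7) + 141 = (2*I*√6)*(-7) + 141 = -14*I*√6 + 141 = 141 - 14*I*√6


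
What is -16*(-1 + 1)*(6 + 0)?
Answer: 0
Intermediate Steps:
-16*(-1 + 1)*(6 + 0) = -0*6 = -16*0 = 0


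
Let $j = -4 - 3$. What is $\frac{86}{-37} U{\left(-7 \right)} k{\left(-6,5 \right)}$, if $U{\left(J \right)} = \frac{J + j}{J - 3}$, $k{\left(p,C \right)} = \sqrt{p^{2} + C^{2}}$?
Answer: $- \frac{602 \sqrt{61}}{185} \approx -25.415$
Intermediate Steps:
$k{\left(p,C \right)} = \sqrt{C^{2} + p^{2}}$
$j = -7$
$U{\left(J \right)} = \frac{-7 + J}{-3 + J}$ ($U{\left(J \right)} = \frac{J - 7}{J - 3} = \frac{-7 + J}{-3 + J}$)
$\frac{86}{-37} U{\left(-7 \right)} k{\left(-6,5 \right)} = \frac{86}{-37} \frac{-7 - 7}{-3 - 7} \sqrt{5^{2} + \left(-6\right)^{2}} = 86 \left(- \frac{1}{37}\right) \frac{1}{-10} \left(-14\right) \sqrt{25 + 36} = - \frac{86 \left(\left(- \frac{1}{10}\right) \left(-14\right)\right)}{37} \sqrt{61} = \left(- \frac{86}{37}\right) \frac{7}{5} \sqrt{61} = - \frac{602 \sqrt{61}}{185}$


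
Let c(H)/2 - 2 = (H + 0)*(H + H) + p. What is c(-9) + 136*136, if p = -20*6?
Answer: 18584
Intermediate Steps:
p = -120 (p = -4*30 = -120)
c(H) = -236 + 4*H² (c(H) = 4 + 2*((H + 0)*(H + H) - 120) = 4 + 2*(H*(2*H) - 120) = 4 + 2*(2*H² - 120) = 4 + 2*(-120 + 2*H²) = 4 + (-240 + 4*H²) = -236 + 4*H²)
c(-9) + 136*136 = (-236 + 4*(-9)²) + 136*136 = (-236 + 4*81) + 18496 = (-236 + 324) + 18496 = 88 + 18496 = 18584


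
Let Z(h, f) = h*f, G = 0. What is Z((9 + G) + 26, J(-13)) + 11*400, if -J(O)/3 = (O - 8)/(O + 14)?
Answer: 6605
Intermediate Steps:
J(O) = -3*(-8 + O)/(14 + O) (J(O) = -3*(O - 8)/(O + 14) = -3*(-8 + O)/(14 + O))
Z(h, f) = f*h
Z((9 + G) + 26, J(-13)) + 11*400 = (3*(8 - 1*(-13))/(14 - 13))*((9 + 0) + 26) + 11*400 = (3*(8 + 13)/1)*(9 + 26) + 4400 = (3*1*21)*35 + 4400 = 63*35 + 4400 = 2205 + 4400 = 6605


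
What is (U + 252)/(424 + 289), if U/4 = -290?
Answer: -908/713 ≈ -1.2735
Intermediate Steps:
U = -1160 (U = 4*(-290) = -1160)
(U + 252)/(424 + 289) = (-1160 + 252)/(424 + 289) = -908/713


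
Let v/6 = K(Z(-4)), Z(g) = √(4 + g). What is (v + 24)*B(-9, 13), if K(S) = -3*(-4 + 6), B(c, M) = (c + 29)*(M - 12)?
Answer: -240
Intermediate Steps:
B(c, M) = (-12 + M)*(29 + c) (B(c, M) = (29 + c)*(-12 + M) = (-12 + M)*(29 + c))
K(S) = -6 (K(S) = -3*2 = -6)
v = -36 (v = 6*(-6) = -36)
(v + 24)*B(-9, 13) = (-36 + 24)*(-348 - 12*(-9) + 29*13 + 13*(-9)) = -12*(-348 + 108 + 377 - 117) = -12*20 = -240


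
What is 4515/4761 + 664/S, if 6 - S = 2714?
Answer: 755443/1074399 ≈ 0.70313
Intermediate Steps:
S = -2708 (S = 6 - 1*2714 = 6 - 2714 = -2708)
4515/4761 + 664/S = 4515/4761 + 664/(-2708) = 4515*(1/4761) + 664*(-1/2708) = 1505/1587 - 166/677 = 755443/1074399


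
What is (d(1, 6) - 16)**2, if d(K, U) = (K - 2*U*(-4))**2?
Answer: 5688225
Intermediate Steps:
d(K, U) = (K + 8*U)**2
(d(1, 6) - 16)**2 = ((1 + 8*6)**2 - 16)**2 = ((1 + 48)**2 - 16)**2 = (49**2 - 16)**2 = (2401 - 16)**2 = 2385**2 = 5688225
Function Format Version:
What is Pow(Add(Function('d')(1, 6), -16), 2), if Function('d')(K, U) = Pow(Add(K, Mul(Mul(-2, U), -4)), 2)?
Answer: 5688225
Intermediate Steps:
Function('d')(K, U) = Pow(Add(K, Mul(8, U)), 2)
Pow(Add(Function('d')(1, 6), -16), 2) = Pow(Add(Pow(Add(1, Mul(8, 6)), 2), -16), 2) = Pow(Add(Pow(Add(1, 48), 2), -16), 2) = Pow(Add(Pow(49, 2), -16), 2) = Pow(Add(2401, -16), 2) = Pow(2385, 2) = 5688225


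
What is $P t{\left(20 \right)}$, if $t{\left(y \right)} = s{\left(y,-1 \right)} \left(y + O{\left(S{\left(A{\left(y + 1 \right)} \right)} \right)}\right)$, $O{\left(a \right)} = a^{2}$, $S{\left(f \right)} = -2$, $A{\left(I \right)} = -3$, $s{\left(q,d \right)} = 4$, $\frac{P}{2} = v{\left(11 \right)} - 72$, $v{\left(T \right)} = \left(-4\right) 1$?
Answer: $-14592$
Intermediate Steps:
$v{\left(T \right)} = -4$
$P = -152$ ($P = 2 \left(-4 - 72\right) = 2 \left(-76\right) = -152$)
$t{\left(y \right)} = 16 + 4 y$ ($t{\left(y \right)} = 4 \left(y + \left(-2\right)^{2}\right) = 4 \left(y + 4\right) = 4 \left(4 + y\right) = 16 + 4 y$)
$P t{\left(20 \right)} = - 152 \left(16 + 4 \cdot 20\right) = - 152 \left(16 + 80\right) = \left(-152\right) 96 = -14592$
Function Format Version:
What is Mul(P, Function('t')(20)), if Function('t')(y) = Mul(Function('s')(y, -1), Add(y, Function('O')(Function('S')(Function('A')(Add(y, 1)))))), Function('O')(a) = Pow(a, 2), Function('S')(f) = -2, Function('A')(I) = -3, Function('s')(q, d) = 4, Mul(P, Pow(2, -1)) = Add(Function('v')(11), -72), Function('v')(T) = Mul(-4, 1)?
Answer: -14592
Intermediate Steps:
Function('v')(T) = -4
P = -152 (P = Mul(2, Add(-4, -72)) = Mul(2, -76) = -152)
Function('t')(y) = Add(16, Mul(4, y)) (Function('t')(y) = Mul(4, Add(y, Pow(-2, 2))) = Mul(4, Add(y, 4)) = Mul(4, Add(4, y)) = Add(16, Mul(4, y)))
Mul(P, Function('t')(20)) = Mul(-152, Add(16, Mul(4, 20))) = Mul(-152, Add(16, 80)) = Mul(-152, 96) = -14592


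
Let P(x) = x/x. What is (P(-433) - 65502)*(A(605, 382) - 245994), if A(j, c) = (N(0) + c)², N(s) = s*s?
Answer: 6554685070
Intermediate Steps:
N(s) = s²
A(j, c) = c² (A(j, c) = (0² + c)² = (0 + c)² = c²)
P(x) = 1
(P(-433) - 65502)*(A(605, 382) - 245994) = (1 - 65502)*(382² - 245994) = -65501*(145924 - 245994) = -65501*(-100070) = 6554685070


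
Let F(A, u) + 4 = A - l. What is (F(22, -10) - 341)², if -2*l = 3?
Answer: 413449/4 ≈ 1.0336e+5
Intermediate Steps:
l = -3/2 (l = -½*3 = -3/2 ≈ -1.5000)
F(A, u) = -5/2 + A (F(A, u) = -4 + (A - 1*(-3/2)) = -4 + (A + 3/2) = -4 + (3/2 + A) = -5/2 + A)
(F(22, -10) - 341)² = ((-5/2 + 22) - 341)² = (39/2 - 341)² = (-643/2)² = 413449/4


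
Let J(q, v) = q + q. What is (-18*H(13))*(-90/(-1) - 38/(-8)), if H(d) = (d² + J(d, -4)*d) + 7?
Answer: -876627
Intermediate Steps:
J(q, v) = 2*q
H(d) = 7 + 3*d² (H(d) = (d² + (2*d)*d) + 7 = (d² + 2*d²) + 7 = 3*d² + 7 = 7 + 3*d²)
(-18*H(13))*(-90/(-1) - 38/(-8)) = (-18*(7 + 3*13²))*(-90/(-1) - 38/(-8)) = (-18*(7 + 3*169))*(-90*(-1) - 38*(-⅛)) = (-18*(7 + 507))*(90 + 19/4) = -18*514*(379/4) = -9252*379/4 = -876627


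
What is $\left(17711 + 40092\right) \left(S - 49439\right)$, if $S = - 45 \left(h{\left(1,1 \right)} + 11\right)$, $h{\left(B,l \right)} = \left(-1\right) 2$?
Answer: $-2881132732$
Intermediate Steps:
$h{\left(B,l \right)} = -2$
$S = -405$ ($S = - 45 \left(-2 + 11\right) = \left(-45\right) 9 = -405$)
$\left(17711 + 40092\right) \left(S - 49439\right) = \left(17711 + 40092\right) \left(-405 - 49439\right) = 57803 \left(-49844\right) = -2881132732$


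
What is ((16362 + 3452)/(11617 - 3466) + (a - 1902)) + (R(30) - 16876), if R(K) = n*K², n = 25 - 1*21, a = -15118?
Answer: -246922882/8151 ≈ -30294.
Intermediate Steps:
n = 4 (n = 25 - 21 = 4)
R(K) = 4*K²
((16362 + 3452)/(11617 - 3466) + (a - 1902)) + (R(30) - 16876) = ((16362 + 3452)/(11617 - 3466) + (-15118 - 1902)) + (4*30² - 16876) = (19814/8151 - 17020) + (4*900 - 16876) = (19814*(1/8151) - 17020) + (3600 - 16876) = (19814/8151 - 17020) - 13276 = -138710206/8151 - 13276 = -246922882/8151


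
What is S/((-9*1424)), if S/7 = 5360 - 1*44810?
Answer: 46025/2136 ≈ 21.547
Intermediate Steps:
S = -276150 (S = 7*(5360 - 1*44810) = 7*(5360 - 44810) = 7*(-39450) = -276150)
S/((-9*1424)) = -276150/((-9*1424)) = -276150/(-12816) = -276150*(-1/12816) = 46025/2136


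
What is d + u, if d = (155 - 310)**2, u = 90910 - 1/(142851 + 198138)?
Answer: 39191570714/340989 ≈ 1.1494e+5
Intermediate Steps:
u = 30999309989/340989 (u = 90910 - 1/340989 = 30999309989/340989 ≈ 90910.)
d = 24025 (d = (-155)**2 = 24025)
d + u = 24025 + 30999309989/340989 = 39191570714/340989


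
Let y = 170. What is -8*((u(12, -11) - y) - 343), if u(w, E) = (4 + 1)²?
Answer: 3904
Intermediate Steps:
u(w, E) = 25 (u(w, E) = 5² = 25)
-8*((u(12, -11) - y) - 343) = -8*((25 - 1*170) - 343) = -8*((25 - 170) - 343) = -8*(-145 - 343) = -8*(-488) = 3904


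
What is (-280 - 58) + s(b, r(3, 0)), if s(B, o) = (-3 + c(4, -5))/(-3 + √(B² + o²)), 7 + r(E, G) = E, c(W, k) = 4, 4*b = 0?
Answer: -337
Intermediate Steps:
b = 0 (b = (¼)*0 = 0)
r(E, G) = -7 + E
s(B, o) = 1/(-3 + √(B² + o²)) (s(B, o) = (-3 + 4)/(-3 + √(B² + o²)) = 1/(-3 + √(B² + o²)))
(-280 - 58) + s(b, r(3, 0)) = (-280 - 58) + 1/(-3 + √(0² + (-7 + 3)²)) = -338 + 1/(-3 + √(0 + (-4)²)) = -338 + 1/(-3 + √(0 + 16)) = -338 + 1/(-3 + √16) = -338 + 1/(-3 + 4) = -338 + 1/1 = -338 + 1 = -337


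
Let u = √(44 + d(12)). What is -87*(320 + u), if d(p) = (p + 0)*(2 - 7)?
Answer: -27840 - 348*I ≈ -27840.0 - 348.0*I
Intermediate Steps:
d(p) = -5*p (d(p) = p*(-5) = -5*p)
u = 4*I (u = √(44 - 5*12) = √(44 - 60) = √(-16) = 4*I ≈ 4.0*I)
-87*(320 + u) = -87*(320 + 4*I) = -27840 - 348*I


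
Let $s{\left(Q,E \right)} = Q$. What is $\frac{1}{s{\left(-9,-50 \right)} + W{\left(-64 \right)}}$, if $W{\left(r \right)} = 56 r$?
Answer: $- \frac{1}{3593} \approx -0.00027832$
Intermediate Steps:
$\frac{1}{s{\left(-9,-50 \right)} + W{\left(-64 \right)}} = \frac{1}{-9 + 56 \left(-64\right)} = \frac{1}{-9 - 3584} = \frac{1}{-3593} = - \frac{1}{3593}$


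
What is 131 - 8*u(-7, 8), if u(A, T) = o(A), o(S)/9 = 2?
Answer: -13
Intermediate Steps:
o(S) = 18 (o(S) = 9*2 = 18)
u(A, T) = 18
131 - 8*u(-7, 8) = 131 - 8*18 = 131 - 144 = -13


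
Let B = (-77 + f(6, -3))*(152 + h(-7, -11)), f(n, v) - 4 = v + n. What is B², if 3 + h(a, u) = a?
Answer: 98803600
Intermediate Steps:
f(n, v) = 4 + n + v (f(n, v) = 4 + (v + n) = 4 + (n + v) = 4 + n + v)
h(a, u) = -3 + a
B = -9940 (B = (-77 + (4 + 6 - 3))*(152 + (-3 - 7)) = (-77 + 7)*(152 - 10) = -70*142 = -9940)
B² = (-9940)² = 98803600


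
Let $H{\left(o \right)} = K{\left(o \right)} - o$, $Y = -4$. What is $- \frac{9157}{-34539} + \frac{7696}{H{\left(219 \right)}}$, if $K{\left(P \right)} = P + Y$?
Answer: $- \frac{66443879}{34539} \approx -1923.7$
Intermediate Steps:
$K{\left(P \right)} = -4 + P$ ($K{\left(P \right)} = P - 4 = -4 + P$)
$H{\left(o \right)} = -4$ ($H{\left(o \right)} = \left(-4 + o\right) - o = -4$)
$- \frac{9157}{-34539} + \frac{7696}{H{\left(219 \right)}} = - \frac{9157}{-34539} + \frac{7696}{-4} = \left(-9157\right) \left(- \frac{1}{34539}\right) + 7696 \left(- \frac{1}{4}\right) = \frac{9157}{34539} - 1924 = - \frac{66443879}{34539}$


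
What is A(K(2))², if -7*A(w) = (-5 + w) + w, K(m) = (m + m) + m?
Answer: 1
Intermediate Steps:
K(m) = 3*m (K(m) = 2*m + m = 3*m)
A(w) = 5/7 - 2*w/7 (A(w) = -((-5 + w) + w)/7 = -(-5 + 2*w)/7 = 5/7 - 2*w/7)
A(K(2))² = (5/7 - 6*2/7)² = (5/7 - 2/7*6)² = (5/7 - 12/7)² = (-1)² = 1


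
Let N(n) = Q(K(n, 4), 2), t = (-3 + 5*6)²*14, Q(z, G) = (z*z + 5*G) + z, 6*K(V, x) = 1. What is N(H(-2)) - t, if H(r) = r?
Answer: -367049/36 ≈ -10196.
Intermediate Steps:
K(V, x) = ⅙ (K(V, x) = (⅙)*1 = ⅙)
Q(z, G) = z + z² + 5*G (Q(z, G) = (z² + 5*G) + z = z + z² + 5*G)
t = 10206 (t = (-3 + 30)²*14 = 27²*14 = 729*14 = 10206)
N(n) = 367/36 (N(n) = ⅙ + (⅙)² + 5*2 = ⅙ + 1/36 + 10 = 367/36)
N(H(-2)) - t = 367/36 - 1*10206 = 367/36 - 10206 = -367049/36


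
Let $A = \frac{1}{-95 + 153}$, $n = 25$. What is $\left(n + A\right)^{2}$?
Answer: $\frac{2105401}{3364} \approx 625.86$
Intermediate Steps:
$A = \frac{1}{58} \approx 0.017241$
$\left(n + A\right)^{2} = \left(25 + \frac{1}{58}\right)^{2} = \left(\frac{1451}{58}\right)^{2} = \frac{2105401}{3364}$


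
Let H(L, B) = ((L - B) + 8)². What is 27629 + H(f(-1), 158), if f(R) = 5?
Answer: 48654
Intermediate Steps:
H(L, B) = (8 + L - B)²
27629 + H(f(-1), 158) = 27629 + (8 + 5 - 1*158)² = 27629 + (8 + 5 - 158)² = 27629 + (-145)² = 27629 + 21025 = 48654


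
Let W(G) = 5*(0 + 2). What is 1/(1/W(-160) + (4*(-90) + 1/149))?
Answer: -1490/536241 ≈ -0.0027786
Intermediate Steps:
W(G) = 10 (W(G) = 5*2 = 10)
1/(1/W(-160) + (4*(-90) + 1/149)) = 1/(1/10 + (4*(-90) + 1/149)) = 1/(⅒ + (-360 + 1/149)) = 1/(⅒ - 53639/149) = 1/(-536241/1490) = -1490/536241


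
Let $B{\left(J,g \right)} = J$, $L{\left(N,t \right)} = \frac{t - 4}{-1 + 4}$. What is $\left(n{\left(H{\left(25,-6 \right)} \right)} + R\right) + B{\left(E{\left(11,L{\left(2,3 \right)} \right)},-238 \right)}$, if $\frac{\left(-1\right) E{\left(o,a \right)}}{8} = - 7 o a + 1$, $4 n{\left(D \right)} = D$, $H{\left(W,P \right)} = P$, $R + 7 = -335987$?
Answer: $- \frac{2017253}{6} \approx -3.3621 \cdot 10^{5}$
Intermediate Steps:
$R = -335994$ ($R = -7 - 335987 = -335994$)
$L{\left(N,t \right)} = - \frac{4}{3} + \frac{t}{3}$ ($L{\left(N,t \right)} = \frac{-4 + t}{3} = \left(-4 + t\right) \frac{1}{3} = - \frac{4}{3} + \frac{t}{3}$)
$n{\left(D \right)} = \frac{D}{4}$
$E{\left(o,a \right)} = -8 + 56 a o$ ($E{\left(o,a \right)} = - 8 \left(- 7 o a + 1\right) = - 8 \left(- 7 a o + 1\right) = - 8 \left(1 - 7 a o\right) = -8 + 56 a o$)
$\left(n{\left(H{\left(25,-6 \right)} \right)} + R\right) + B{\left(E{\left(11,L{\left(2,3 \right)} \right)},-238 \right)} = \left(\frac{1}{4} \left(-6\right) - 335994\right) + \left(-8 + 56 \left(- \frac{4}{3} + \frac{1}{3} \cdot 3\right) 11\right) = \left(- \frac{3}{2} - 335994\right) + \left(-8 + 56 \left(- \frac{4}{3} + 1\right) 11\right) = - \frac{671991}{2} + \left(-8 + 56 \left(- \frac{1}{3}\right) 11\right) = - \frac{671991}{2} - \frac{640}{3} = - \frac{2017253}{6}$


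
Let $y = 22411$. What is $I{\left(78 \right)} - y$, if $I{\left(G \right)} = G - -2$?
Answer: $-22331$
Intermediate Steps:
$I{\left(G \right)} = 2 + G$ ($I{\left(G \right)} = G + \left(-24 + 26\right) = G + 2 = 2 + G$)
$I{\left(78 \right)} - y = \left(2 + 78\right) - 22411 = 80 - 22411 = -22331$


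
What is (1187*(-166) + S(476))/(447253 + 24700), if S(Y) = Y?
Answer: -196566/471953 ≈ -0.41649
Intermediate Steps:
(1187*(-166) + S(476))/(447253 + 24700) = (1187*(-166) + 476)/(447253 + 24700) = (-197042 + 476)/471953 = -196566*1/471953 = -196566/471953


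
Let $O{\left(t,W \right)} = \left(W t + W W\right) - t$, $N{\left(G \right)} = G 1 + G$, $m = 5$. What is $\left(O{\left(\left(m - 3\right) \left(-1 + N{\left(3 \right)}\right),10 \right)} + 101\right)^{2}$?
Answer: $84681$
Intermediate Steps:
$N{\left(G \right)} = 2 G$ ($N{\left(G \right)} = G + G = 2 G$)
$O{\left(t,W \right)} = W^{2} - t + W t$ ($O{\left(t,W \right)} = \left(W t + W^{2}\right) - t = \left(W^{2} + W t\right) - t = W^{2} - t + W t$)
$\left(O{\left(\left(m - 3\right) \left(-1 + N{\left(3 \right)}\right),10 \right)} + 101\right)^{2} = \left(\left(10^{2} - \left(5 - 3\right) \left(-1 + 2 \cdot 3\right) + 10 \left(5 - 3\right) \left(-1 + 2 \cdot 3\right)\right) + 101\right)^{2} = \left(\left(100 - 2 \left(-1 + 6\right) + 10 \cdot 2 \left(-1 + 6\right)\right) + 101\right)^{2} = \left(\left(100 - 2 \cdot 5 + 10 \cdot 2 \cdot 5\right) + 101\right)^{2} = \left(\left(100 - 10 + 10 \cdot 10\right) + 101\right)^{2} = \left(\left(100 - 10 + 100\right) + 101\right)^{2} = \left(190 + 101\right)^{2} = 291^{2} = 84681$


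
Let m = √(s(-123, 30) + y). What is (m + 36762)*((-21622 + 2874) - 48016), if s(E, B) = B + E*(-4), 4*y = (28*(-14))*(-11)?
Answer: -2457048728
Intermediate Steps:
y = 1078 (y = ((28*(-14))*(-11))/4 = (-392*(-11))/4 = (¼)*4312 = 1078)
s(E, B) = B - 4*E
m = 40 (m = √((30 - 4*(-123)) + 1078) = √((30 + 492) + 1078) = √(522 + 1078) = √1600 = 40)
(m + 36762)*((-21622 + 2874) - 48016) = (40 + 36762)*((-21622 + 2874) - 48016) = 36802*(-18748 - 48016) = 36802*(-66764) = -2457048728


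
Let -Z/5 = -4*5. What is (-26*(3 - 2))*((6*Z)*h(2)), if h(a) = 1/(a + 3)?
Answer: -3120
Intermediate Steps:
Z = 100 (Z = -(-20)*5 = -5*(-20) = 100)
h(a) = 1/(3 + a)
(-26*(3 - 2))*((6*Z)*h(2)) = (-26*(3 - 2))*((6*100)/(3 + 2)) = (-26)*(600/5) = (-26*1)*(600*(1/5)) = -26*120 = -3120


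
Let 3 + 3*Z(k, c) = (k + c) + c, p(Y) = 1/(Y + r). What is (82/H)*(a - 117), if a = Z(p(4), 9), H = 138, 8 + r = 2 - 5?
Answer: -96473/1449 ≈ -66.579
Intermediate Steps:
r = -11 (r = -8 + (2 - 5) = -8 - 3 = -11)
p(Y) = 1/(-11 + Y) (p(Y) = 1/(Y - 11) = 1/(-11 + Y))
Z(k, c) = -1 + k/3 + 2*c/3 (Z(k, c) = -1 + ((k + c) + c)/3 = -1 + ((c + k) + c)/3 = -1 + (k + 2*c)/3 = -1 + (k/3 + 2*c/3) = -1 + k/3 + 2*c/3)
a = 104/21 (a = -1 + 1/(3*(-11 + 4)) + (⅔)*9 = -1 + (⅓)/(-7) + 6 = -1 + (⅓)*(-⅐) + 6 = -1 - 1/21 + 6 = 104/21 ≈ 4.9524)
(82/H)*(a - 117) = (82/138)*(104/21 - 117) = (82*(1/138))*(-2353/21) = (41/69)*(-2353/21) = -96473/1449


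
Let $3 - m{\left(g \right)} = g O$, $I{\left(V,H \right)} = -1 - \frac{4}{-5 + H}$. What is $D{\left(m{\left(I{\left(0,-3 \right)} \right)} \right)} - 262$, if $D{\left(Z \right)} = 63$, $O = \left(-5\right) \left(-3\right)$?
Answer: $-199$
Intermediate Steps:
$O = 15$
$m{\left(g \right)} = 3 - 15 g$ ($m{\left(g \right)} = 3 - g 15 = 3 - 15 g$)
$D{\left(m{\left(I{\left(0,-3 \right)} \right)} \right)} - 262 = 63 - 262 = -199$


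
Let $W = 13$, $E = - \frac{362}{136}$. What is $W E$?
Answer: $- \frac{2353}{68} \approx -34.603$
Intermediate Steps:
$E = - \frac{181}{68}$ ($E = \left(-362\right) \frac{1}{136} = - \frac{181}{68} \approx -2.6618$)
$W E = 13 \left(- \frac{181}{68}\right) = - \frac{2353}{68}$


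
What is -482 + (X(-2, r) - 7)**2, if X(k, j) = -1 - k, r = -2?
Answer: -446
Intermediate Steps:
-482 + (X(-2, r) - 7)**2 = -482 + ((-1 - 1*(-2)) - 7)**2 = -482 + ((-1 + 2) - 7)**2 = -482 + (1 - 7)**2 = -482 + (-6)**2 = -482 + 36 = -446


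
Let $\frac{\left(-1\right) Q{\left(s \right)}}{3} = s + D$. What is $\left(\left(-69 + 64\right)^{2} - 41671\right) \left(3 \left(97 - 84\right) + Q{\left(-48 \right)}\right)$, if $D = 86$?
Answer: $3123450$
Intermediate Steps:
$Q{\left(s \right)} = -258 - 3 s$ ($Q{\left(s \right)} = - 3 \left(s + 86\right) = - 3 \left(86 + s\right) = -258 - 3 s$)
$\left(\left(-69 + 64\right)^{2} - 41671\right) \left(3 \left(97 - 84\right) + Q{\left(-48 \right)}\right) = \left(\left(-69 + 64\right)^{2} - 41671\right) \left(3 \left(97 - 84\right) - 114\right) = \left(\left(-5\right)^{2} - 41671\right) \left(3 \cdot 13 + \left(-258 + 144\right)\right) = \left(25 - 41671\right) \left(39 - 114\right) = \left(-41646\right) \left(-75\right) = 3123450$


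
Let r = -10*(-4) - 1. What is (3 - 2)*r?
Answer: 39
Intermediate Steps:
r = 39 (r = 40 - 1 = 39)
(3 - 2)*r = (3 - 2)*39 = 1*39 = 39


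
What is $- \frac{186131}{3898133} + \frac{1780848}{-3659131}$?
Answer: $- \frac{7623060068945}{14263779302423} \approx -0.53444$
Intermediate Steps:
$- \frac{186131}{3898133} + \frac{1780848}{-3659131} = \left(-186131\right) \frac{1}{3898133} + 1780848 \left(- \frac{1}{3659131}\right) = - \frac{186131}{3898133} - \frac{1780848}{3659131} = - \frac{7623060068945}{14263779302423}$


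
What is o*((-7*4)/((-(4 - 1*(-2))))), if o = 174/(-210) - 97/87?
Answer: -11836/1305 ≈ -9.0697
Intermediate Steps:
o = -5918/3045 (o = 174*(-1/210) - 97*1/87 = -29/35 - 97/87 = -5918/3045 ≈ -1.9435)
o*((-7*4)/((-(4 - 1*(-2))))) = -5918*(-7*4)/(3045*((-(4 - 1*(-2))))) = -(-23672)/(435*((-(4 + 2)))) = -(-23672)/(435*((-1*6))) = -(-23672)/(435*(-6)) = -(-23672)*(-1)/(435*6) = -5918/3045*14/3 = -11836/1305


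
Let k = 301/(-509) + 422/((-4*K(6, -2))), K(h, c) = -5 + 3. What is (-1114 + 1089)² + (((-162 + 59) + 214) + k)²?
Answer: 112941670481/4145296 ≈ 27246.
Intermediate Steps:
K(h, c) = -2
k = 106195/2036 (k = 301/(-509) + 422/((-4*(-2))) = 301*(-1/509) + 422/8 = -301/509 + 422*(⅛) = -301/509 + 211/4 = 106195/2036 ≈ 52.159)
(-1114 + 1089)² + (((-162 + 59) + 214) + k)² = (-1114 + 1089)² + (((-162 + 59) + 214) + 106195/2036)² = (-25)² + ((-103 + 214) + 106195/2036)² = 625 + (111 + 106195/2036)² = 625 + (332191/2036)² = 625 + 110350860481/4145296 = 112941670481/4145296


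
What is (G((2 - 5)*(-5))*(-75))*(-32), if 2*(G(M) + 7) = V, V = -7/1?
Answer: -25200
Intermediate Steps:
V = -7 (V = -7*1 = -7)
G(M) = -21/2 (G(M) = -7 + (½)*(-7) = -7 - 7/2 = -21/2)
(G((2 - 5)*(-5))*(-75))*(-32) = -21/2*(-75)*(-32) = (1575/2)*(-32) = -25200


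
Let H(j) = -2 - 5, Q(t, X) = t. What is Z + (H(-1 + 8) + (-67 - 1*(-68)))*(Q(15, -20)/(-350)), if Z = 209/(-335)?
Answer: -172/469 ≈ -0.36674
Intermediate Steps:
Z = -209/335 (Z = 209*(-1/335) = -209/335 ≈ -0.62388)
H(j) = -7
Z + (H(-1 + 8) + (-67 - 1*(-68)))*(Q(15, -20)/(-350)) = -209/335 + (-7 + (-67 - 1*(-68)))*(15/(-350)) = -209/335 + (-7 + (-67 + 68))*(15*(-1/350)) = -209/335 + (-7 + 1)*(-3/70) = -209/335 - 6*(-3/70) = -209/335 + 9/35 = -172/469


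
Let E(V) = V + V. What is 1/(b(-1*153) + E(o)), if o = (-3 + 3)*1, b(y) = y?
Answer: -1/153 ≈ -0.0065359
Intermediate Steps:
o = 0 (o = 0*1 = 0)
E(V) = 2*V
1/(b(-1*153) + E(o)) = 1/(-1*153 + 2*0) = 1/(-153 + 0) = 1/(-153) = -1/153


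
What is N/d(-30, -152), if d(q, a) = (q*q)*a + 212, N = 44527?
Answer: -44527/136588 ≈ -0.32599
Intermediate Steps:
d(q, a) = 212 + a*q² (d(q, a) = q²*a + 212 = a*q² + 212 = 212 + a*q²)
N/d(-30, -152) = 44527/(212 - 152*(-30)²) = 44527/(212 - 152*900) = 44527/(212 - 136800) = 44527/(-136588) = 44527*(-1/136588) = -44527/136588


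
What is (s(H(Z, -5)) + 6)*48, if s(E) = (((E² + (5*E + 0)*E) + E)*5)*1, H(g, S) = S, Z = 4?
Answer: 35088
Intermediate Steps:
s(E) = 5*E + 30*E² (s(E) = (((E² + (5*E)*E) + E)*5)*1 = (((E² + 5*E²) + E)*5)*1 = ((6*E² + E)*5)*1 = ((E + 6*E²)*5)*1 = (5*E + 30*E²)*1 = 5*E + 30*E²)
(s(H(Z, -5)) + 6)*48 = (5*(-5)*(1 + 6*(-5)) + 6)*48 = (5*(-5)*(1 - 30) + 6)*48 = (5*(-5)*(-29) + 6)*48 = (725 + 6)*48 = 731*48 = 35088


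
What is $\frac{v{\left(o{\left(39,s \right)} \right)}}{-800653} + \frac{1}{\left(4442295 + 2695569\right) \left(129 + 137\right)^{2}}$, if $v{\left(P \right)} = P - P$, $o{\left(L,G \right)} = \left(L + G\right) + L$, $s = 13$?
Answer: $\frac{1}{505046705184} \approx 1.98 \cdot 10^{-12}$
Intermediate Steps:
$o{\left(L,G \right)} = G + 2 L$ ($o{\left(L,G \right)} = \left(G + L\right) + L = G + 2 L$)
$v{\left(P \right)} = 0$
$\frac{v{\left(o{\left(39,s \right)} \right)}}{-800653} + \frac{1}{\left(4442295 + 2695569\right) \left(129 + 137\right)^{2}} = \frac{0}{-800653} + \frac{1}{\left(4442295 + 2695569\right) \left(129 + 137\right)^{2}} = 0 \left(- \frac{1}{800653}\right) + \frac{1}{7137864 \cdot 266^{2}} = 0 + \frac{1}{7137864 \cdot 70756} = 0 + \frac{1}{7137864} \cdot \frac{1}{70756} = 0 + \frac{1}{505046705184} = \frac{1}{505046705184}$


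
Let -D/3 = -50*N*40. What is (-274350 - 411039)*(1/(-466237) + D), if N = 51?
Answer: -97783435624372611/466237 ≈ -2.0973e+11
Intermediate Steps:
D = 306000 (D = -3*(-50*51)*40 = -(-7650)*40 = -3*(-102000) = 306000)
(-274350 - 411039)*(1/(-466237) + D) = (-274350 - 411039)*(1/(-466237) + 306000) = -685389*(-1/466237 + 306000) = -685389*142668521999/466237 = -97783435624372611/466237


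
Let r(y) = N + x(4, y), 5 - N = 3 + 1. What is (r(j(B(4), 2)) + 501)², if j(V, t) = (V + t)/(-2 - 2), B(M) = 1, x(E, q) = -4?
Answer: 248004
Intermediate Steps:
N = 1 (N = 5 - (3 + 1) = 5 - 1*4 = 5 - 4 = 1)
j(V, t) = -V/4 - t/4 (j(V, t) = (V + t)/(-4) = (V + t)*(-¼) = -V/4 - t/4)
r(y) = -3 (r(y) = 1 - 4 = -3)
(r(j(B(4), 2)) + 501)² = (-3 + 501)² = 498² = 248004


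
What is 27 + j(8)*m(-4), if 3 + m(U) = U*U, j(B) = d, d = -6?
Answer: -51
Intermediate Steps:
j(B) = -6
m(U) = -3 + U**2 (m(U) = -3 + U*U = -3 + U**2)
27 + j(8)*m(-4) = 27 - 6*(-3 + (-4)**2) = 27 - 6*(-3 + 16) = 27 - 6*13 = 27 - 78 = -51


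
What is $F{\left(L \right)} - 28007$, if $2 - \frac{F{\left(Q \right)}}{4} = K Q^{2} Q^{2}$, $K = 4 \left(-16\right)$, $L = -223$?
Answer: $633081172897$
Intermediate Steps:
$K = -64$
$F{\left(Q \right)} = 8 + 256 Q^{4}$ ($F{\left(Q \right)} = 8 - 4 - 64 Q^{2} Q^{2} = 8 - 4 \left(- 64 Q^{4}\right) = 8 + 256 Q^{4}$)
$F{\left(L \right)} - 28007 = \left(8 + 256 \left(-223\right)^{4}\right) - 28007 = \left(8 + 256 \cdot 2472973441\right) - 28007 = \left(8 + 633081200896\right) - 28007 = 633081200904 - 28007 = 633081172897$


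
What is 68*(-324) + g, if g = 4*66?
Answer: -21768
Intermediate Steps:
g = 264
68*(-324) + g = 68*(-324) + 264 = -22032 + 264 = -21768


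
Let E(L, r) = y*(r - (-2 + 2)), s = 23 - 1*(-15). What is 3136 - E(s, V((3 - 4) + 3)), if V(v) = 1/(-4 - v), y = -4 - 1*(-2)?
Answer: 9407/3 ≈ 3135.7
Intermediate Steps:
y = -2 (y = -4 + 2 = -2)
s = 38 (s = 23 + 15 = 38)
E(L, r) = -2*r (E(L, r) = -2*(r - (-2 + 2)) = -2*(r - 1*0) = -2*(r + 0) = -2*r)
3136 - E(s, V((3 - 4) + 3)) = 3136 - (-2)*(-1/(4 + ((3 - 4) + 3))) = 3136 - (-2)*(-1/(4 + (-1 + 3))) = 3136 - (-2)*(-1/(4 + 2)) = 3136 - (-2)*(-1/6) = 3136 - (-2)*(-1*1/6) = 3136 - (-2)*(-1)/6 = 3136 - 1*1/3 = 3136 - 1/3 = 9407/3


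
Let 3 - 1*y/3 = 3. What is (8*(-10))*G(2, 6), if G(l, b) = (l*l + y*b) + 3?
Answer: -560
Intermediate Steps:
y = 0 (y = 9 - 3*3 = 9 - 9 = 0)
G(l, b) = 3 + l**2 (G(l, b) = (l*l + 0*b) + 3 = (l**2 + 0) + 3 = l**2 + 3 = 3 + l**2)
(8*(-10))*G(2, 6) = (8*(-10))*(3 + 2**2) = -80*(3 + 4) = -80*7 = -560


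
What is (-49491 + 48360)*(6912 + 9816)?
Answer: -18919368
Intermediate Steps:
(-49491 + 48360)*(6912 + 9816) = -1131*16728 = -18919368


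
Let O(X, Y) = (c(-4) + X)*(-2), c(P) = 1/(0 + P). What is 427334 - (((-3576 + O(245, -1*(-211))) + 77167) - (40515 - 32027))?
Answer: 725441/2 ≈ 3.6272e+5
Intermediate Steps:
c(P) = 1/P
O(X, Y) = ½ - 2*X (O(X, Y) = (1/(-4) + X)*(-2) = (-¼ + X)*(-2) = ½ - 2*X)
427334 - (((-3576 + O(245, -1*(-211))) + 77167) - (40515 - 32027)) = 427334 - (((-3576 + (½ - 2*245)) + 77167) - (40515 - 32027)) = 427334 - (((-3576 + (½ - 490)) + 77167) - 1*8488) = 427334 - (((-3576 - 979/2) + 77167) - 8488) = 427334 - ((-8131/2 + 77167) - 8488) = 427334 - (146203/2 - 8488) = 427334 - 1*129227/2 = 427334 - 129227/2 = 725441/2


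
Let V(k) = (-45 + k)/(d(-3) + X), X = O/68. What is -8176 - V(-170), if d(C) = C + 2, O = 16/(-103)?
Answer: -2945069/351 ≈ -8390.5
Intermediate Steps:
O = -16/103 (O = 16*(-1/103) = -16/103 ≈ -0.15534)
d(C) = 2 + C
X = -4/1751 (X = -16/103/68 = -16/103*1/68 = -4/1751 ≈ -0.0022844)
V(k) = 1751/39 - 1751*k/1755 (V(k) = (-45 + k)/((2 - 3) - 4/1751) = (-45 + k)/(-1 - 4/1751) = (-45 + k)/(-1755/1751) = (-45 + k)*(-1751/1755) = 1751/39 - 1751*k/1755)
-8176 - V(-170) = -8176 - (1751/39 - 1751/1755*(-170)) = -8176 - (1751/39 + 59534/351) = -8176 - 1*75293/351 = -8176 - 75293/351 = -2945069/351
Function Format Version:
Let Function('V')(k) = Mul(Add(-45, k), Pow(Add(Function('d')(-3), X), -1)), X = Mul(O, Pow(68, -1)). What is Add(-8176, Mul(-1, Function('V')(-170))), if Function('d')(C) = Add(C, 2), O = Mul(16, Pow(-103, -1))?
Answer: Rational(-2945069, 351) ≈ -8390.5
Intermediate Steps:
O = Rational(-16, 103) (O = Mul(16, Rational(-1, 103)) = Rational(-16, 103) ≈ -0.15534)
Function('d')(C) = Add(2, C)
X = Rational(-4, 1751) (X = Mul(Rational(-16, 103), Pow(68, -1)) = Mul(Rational(-16, 103), Rational(1, 68)) = Rational(-4, 1751) ≈ -0.0022844)
Function('V')(k) = Add(Rational(1751, 39), Mul(Rational(-1751, 1755), k)) (Function('V')(k) = Mul(Add(-45, k), Pow(Add(Add(2, -3), Rational(-4, 1751)), -1)) = Mul(Add(-45, k), Pow(Add(-1, Rational(-4, 1751)), -1)) = Mul(Add(-45, k), Pow(Rational(-1755, 1751), -1)) = Mul(Add(-45, k), Rational(-1751, 1755)) = Add(Rational(1751, 39), Mul(Rational(-1751, 1755), k)))
Add(-8176, Mul(-1, Function('V')(-170))) = Add(-8176, Mul(-1, Add(Rational(1751, 39), Mul(Rational(-1751, 1755), -170)))) = Add(-8176, Mul(-1, Add(Rational(1751, 39), Rational(59534, 351)))) = Add(-8176, Mul(-1, Rational(75293, 351))) = Add(-8176, Rational(-75293, 351)) = Rational(-2945069, 351)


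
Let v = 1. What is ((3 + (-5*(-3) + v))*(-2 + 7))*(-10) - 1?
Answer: -951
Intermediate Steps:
((3 + (-5*(-3) + v))*(-2 + 7))*(-10) - 1 = ((3 + (-5*(-3) + 1))*(-2 + 7))*(-10) - 1 = ((3 + (15 + 1))*5)*(-10) - 1 = ((3 + 16)*5)*(-10) - 1 = (19*5)*(-10) - 1 = 95*(-10) - 1 = -950 - 1 = -951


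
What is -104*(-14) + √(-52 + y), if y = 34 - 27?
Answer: 1456 + 3*I*√5 ≈ 1456.0 + 6.7082*I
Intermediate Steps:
y = 7
-104*(-14) + √(-52 + y) = -104*(-14) + √(-52 + 7) = 1456 + √(-45) = 1456 + 3*I*√5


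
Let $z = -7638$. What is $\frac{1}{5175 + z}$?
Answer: $- \frac{1}{2463} \approx -0.00040601$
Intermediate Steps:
$\frac{1}{5175 + z} = \frac{1}{5175 - 7638} = \frac{1}{-2463} = - \frac{1}{2463}$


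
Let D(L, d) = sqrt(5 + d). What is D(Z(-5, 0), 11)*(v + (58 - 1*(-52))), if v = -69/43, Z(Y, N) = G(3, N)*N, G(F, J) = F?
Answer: 18644/43 ≈ 433.58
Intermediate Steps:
Z(Y, N) = 3*N
v = -69/43 (v = -69*1/43 = -69/43 ≈ -1.6047)
D(Z(-5, 0), 11)*(v + (58 - 1*(-52))) = sqrt(5 + 11)*(-69/43 + (58 - 1*(-52))) = sqrt(16)*(-69/43 + (58 + 52)) = 4*(-69/43 + 110) = 4*(4661/43) = 18644/43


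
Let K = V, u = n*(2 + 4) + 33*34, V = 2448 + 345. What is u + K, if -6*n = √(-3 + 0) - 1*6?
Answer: 3921 - I*√3 ≈ 3921.0 - 1.732*I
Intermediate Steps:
n = 1 - I*√3/6 (n = -(√(-3 + 0) - 1*6)/6 = -(√(-3) - 6)/6 = -(I*√3 - 6)/6 = -(-6 + I*√3)/6 = 1 - I*√3/6 ≈ 1.0 - 0.28868*I)
V = 2793
u = 1128 - I*√3 (u = (1 - I*√3/6)*(2 + 4) + 33*34 = (1 - I*√3/6)*6 + 1122 = (6 - I*√3) + 1122 = 1128 - I*√3 ≈ 1128.0 - 1.732*I)
K = 2793
u + K = (1128 - I*√3) + 2793 = 3921 - I*√3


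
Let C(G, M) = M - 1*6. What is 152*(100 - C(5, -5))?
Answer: 16872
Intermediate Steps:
C(G, M) = -6 + M (C(G, M) = M - 6 = -6 + M)
152*(100 - C(5, -5)) = 152*(100 - (-6 - 5)) = 152*(100 - 1*(-11)) = 152*(100 + 11) = 152*111 = 16872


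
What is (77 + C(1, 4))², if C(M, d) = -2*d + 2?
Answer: 5041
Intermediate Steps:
C(M, d) = 2 - 2*d
(77 + C(1, 4))² = (77 + (2 - 2*4))² = (77 + (2 - 8))² = (77 - 6)² = 71² = 5041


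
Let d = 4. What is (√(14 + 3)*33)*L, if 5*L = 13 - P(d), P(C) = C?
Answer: 297*√17/5 ≈ 244.91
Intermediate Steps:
L = 9/5 (L = (13 - 1*4)/5 = (13 - 4)/5 = (⅕)*9 = 9/5 ≈ 1.8000)
(√(14 + 3)*33)*L = (√(14 + 3)*33)*(9/5) = (√17*33)*(9/5) = (33*√17)*(9/5) = 297*√17/5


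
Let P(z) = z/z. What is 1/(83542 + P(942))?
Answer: 1/83543 ≈ 1.1970e-5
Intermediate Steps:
P(z) = 1
1/(83542 + P(942)) = 1/(83542 + 1) = 1/83543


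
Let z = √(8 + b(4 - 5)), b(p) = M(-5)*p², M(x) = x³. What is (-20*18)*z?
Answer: -1080*I*√13 ≈ -3894.0*I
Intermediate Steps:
b(p) = -125*p² (b(p) = (-5)³*p² = -125*p²)
z = 3*I*√13 (z = √(8 - 125*(4 - 5)²) = √(8 - 125*(-1)²) = √(8 - 125*1) = √(8 - 125) = √(-117) = 3*I*√13 ≈ 10.817*I)
(-20*18)*z = (-20*18)*(3*I*√13) = -1080*I*√13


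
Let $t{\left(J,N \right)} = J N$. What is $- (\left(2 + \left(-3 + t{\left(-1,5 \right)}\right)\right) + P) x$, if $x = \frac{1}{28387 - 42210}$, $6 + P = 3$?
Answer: $- \frac{9}{13823} \approx -0.00065109$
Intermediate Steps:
$P = -3$ ($P = -6 + 3 = -3$)
$x = - \frac{1}{13823}$ ($x = \frac{1}{-13823} = - \frac{1}{13823} \approx -7.2343 \cdot 10^{-5}$)
$- (\left(2 + \left(-3 + t{\left(-1,5 \right)}\right)\right) + P) x = - (\left(2 - 8\right) - 3) \left(- \frac{1}{13823}\right) = - (-6 - 3) \left(- \frac{1}{13823}\right) = \left(-1\right) \left(-9\right) \left(- \frac{1}{13823}\right) = 9 \left(- \frac{1}{13823}\right) = - \frac{9}{13823}$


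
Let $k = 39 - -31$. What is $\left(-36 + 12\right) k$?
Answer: $-1680$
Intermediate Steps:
$k = 70$ ($k = 39 + 31 = 70$)
$\left(-36 + 12\right) k = \left(-36 + 12\right) 70 = \left(-24\right) 70 = -1680$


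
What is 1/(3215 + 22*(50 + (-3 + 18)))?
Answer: 1/4645 ≈ 0.00021529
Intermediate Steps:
1/(3215 + 22*(50 + (-3 + 18))) = 1/(3215 + 22*(50 + 15)) = 1/(3215 + 22*65) = 1/(3215 + 1430) = 1/4645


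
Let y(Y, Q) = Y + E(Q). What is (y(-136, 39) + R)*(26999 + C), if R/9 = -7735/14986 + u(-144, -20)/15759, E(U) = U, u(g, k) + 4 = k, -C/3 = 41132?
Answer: 257146966736387/26240486 ≈ 9.7996e+6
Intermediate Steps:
C = -123396 (C = -3*41132 = -123396)
u(g, k) = -4 + k
y(Y, Q) = Q + Y (y(Y, Q) = Y + Q = Q + Y)
R = -122255529/26240486 (R = 9*(-7735/14986 + (-4 - 20)/15759) = 9*(-7735*1/14986 - 24*1/15759) = 9*(-7735/14986 - 8/5253) = 9*(-40751843/78721458) = -122255529/26240486 ≈ -4.6590)
(y(-136, 39) + R)*(26999 + C) = ((39 - 136) - 122255529/26240486)*(26999 - 123396) = (-97 - 122255529/26240486)*(-96397) = -2667582671/26240486*(-96397) = 257146966736387/26240486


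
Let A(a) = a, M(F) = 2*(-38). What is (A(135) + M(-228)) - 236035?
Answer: -235976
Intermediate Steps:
M(F) = -76
(A(135) + M(-228)) - 236035 = (135 - 76) - 236035 = 59 - 236035 = -235976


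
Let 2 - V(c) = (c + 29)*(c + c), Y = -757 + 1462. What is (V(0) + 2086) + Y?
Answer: 2793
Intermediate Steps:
Y = 705
V(c) = 2 - 2*c*(29 + c) (V(c) = 2 - (c + 29)*(c + c) = 2 - (29 + c)*2*c = 2 - 2*c*(29 + c))
(V(0) + 2086) + Y = ((2 - 58*0 - 2*0**2) + 2086) + 705 = ((2 + 0 - 2*0) + 2086) + 705 = ((2 + 0 + 0) + 2086) + 705 = (2 + 2086) + 705 = 2088 + 705 = 2793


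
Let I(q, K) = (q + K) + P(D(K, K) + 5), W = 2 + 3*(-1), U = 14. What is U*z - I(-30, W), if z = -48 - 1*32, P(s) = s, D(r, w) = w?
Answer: -1093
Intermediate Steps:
W = -1 (W = 2 - 3 = -1)
z = -80 (z = -48 - 32 = -80)
I(q, K) = 5 + q + 2*K (I(q, K) = (q + K) + (K + 5) = (K + q) + (5 + K) = 5 + q + 2*K)
U*z - I(-30, W) = 14*(-80) - (5 - 30 + 2*(-1)) = -1120 - (5 - 30 - 2) = -1120 - 1*(-27) = -1120 + 27 = -1093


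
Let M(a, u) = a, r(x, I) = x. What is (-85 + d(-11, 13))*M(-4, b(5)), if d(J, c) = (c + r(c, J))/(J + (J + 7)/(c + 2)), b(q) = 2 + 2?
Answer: 4540/13 ≈ 349.23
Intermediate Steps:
b(q) = 4
d(J, c) = 2*c/(J + (7 + J)/(2 + c)) (d(J, c) = (c + c)/(J + (J + 7)/(c + 2)) = (2*c)/(J + (7 + J)/(2 + c)) = 2*c/(J + (7 + J)/(2 + c)))
(-85 + d(-11, 13))*M(-4, b(5)) = (-85 + 2*13*(2 + 13)/(7 + 3*(-11) - 11*13))*(-4) = (-85 + 2*13*15/(7 - 33 - 143))*(-4) = (-85 + 2*13*15/(-169))*(-4) = (-85 + 2*13*(-1/169)*15)*(-4) = (-85 - 30/13)*(-4) = -1135/13*(-4) = 4540/13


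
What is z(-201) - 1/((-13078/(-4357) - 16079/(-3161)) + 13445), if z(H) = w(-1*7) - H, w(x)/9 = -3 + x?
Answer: 20566326969409/185282349026 ≈ 111.00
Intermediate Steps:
w(x) = -27 + 9*x (w(x) = 9*(-3 + x) = -27 + 9*x)
z(H) = -90 - H (z(H) = (-27 + 9*(-1*7)) - H = (-27 + 9*(-7)) - H = (-27 - 63) - H = -90 - H)
z(-201) - 1/((-13078/(-4357) - 16079/(-3161)) + 13445) = (-90 - 1*(-201)) - 1/((-13078/(-4357) - 16079/(-3161)) + 13445) = (-90 + 201) - 1/((-13078*(-1/4357) - 16079*(-1/3161)) + 13445) = 111 - 1/((13078/4357 + 16079/3161) + 13445) = 111 - 1/(111395761/13772477 + 13445) = 111 - 1/185282349026/13772477 = 111 - 1*13772477/185282349026 = 111 - 13772477/185282349026 = 20566326969409/185282349026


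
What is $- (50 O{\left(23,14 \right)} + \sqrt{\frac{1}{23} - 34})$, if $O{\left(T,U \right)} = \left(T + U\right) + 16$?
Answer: $-2650 - \frac{i \sqrt{17963}}{23} \approx -2650.0 - 5.8272 i$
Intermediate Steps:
$O{\left(T,U \right)} = 16 + T + U$
$- (50 O{\left(23,14 \right)} + \sqrt{\frac{1}{23} - 34}) = - (50 \left(16 + 23 + 14\right) + \sqrt{\frac{1}{23} - 34}) = - (50 \cdot 53 + \sqrt{\frac{1}{23} - 34}) = - (2650 + \sqrt{- \frac{781}{23}}) = - (2650 + \frac{i \sqrt{17963}}{23}) = -2650 - \frac{i \sqrt{17963}}{23}$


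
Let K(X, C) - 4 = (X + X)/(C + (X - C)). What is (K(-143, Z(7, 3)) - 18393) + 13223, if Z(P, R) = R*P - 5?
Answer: -5164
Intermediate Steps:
Z(P, R) = -5 + P*R (Z(P, R) = P*R - 5 = -5 + P*R)
K(X, C) = 6 (K(X, C) = 4 + (X + X)/(C + (X - C)) = 4 + (2*X)/X = 4 + 2 = 6)
(K(-143, Z(7, 3)) - 18393) + 13223 = (6 - 18393) + 13223 = -18387 + 13223 = -5164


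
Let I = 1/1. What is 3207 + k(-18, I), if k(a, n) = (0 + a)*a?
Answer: 3531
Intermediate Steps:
I = 1
k(a, n) = a² (k(a, n) = a*a = a²)
3207 + k(-18, I) = 3207 + (-18)² = 3207 + 324 = 3531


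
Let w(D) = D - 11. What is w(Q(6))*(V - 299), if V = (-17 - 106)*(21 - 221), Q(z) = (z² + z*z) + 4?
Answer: 1579565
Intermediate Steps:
Q(z) = 4 + 2*z² (Q(z) = (z² + z²) + 4 = 2*z² + 4 = 4 + 2*z²)
w(D) = -11 + D
V = 24600 (V = -123*(-200) = 24600)
w(Q(6))*(V - 299) = (-11 + (4 + 2*6²))*(24600 - 299) = (-11 + (4 + 2*36))*24301 = (-11 + (4 + 72))*24301 = (-11 + 76)*24301 = 65*24301 = 1579565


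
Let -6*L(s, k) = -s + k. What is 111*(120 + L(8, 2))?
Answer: 13431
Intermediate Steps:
L(s, k) = -k/6 + s/6 (L(s, k) = -(-s + k)/6 = -(k - s)/6 = -k/6 + s/6)
111*(120 + L(8, 2)) = 111*(120 + (-1/6*2 + (1/6)*8)) = 111*(120 + (-1/3 + 4/3)) = 111*(120 + 1) = 111*121 = 13431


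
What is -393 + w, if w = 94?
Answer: -299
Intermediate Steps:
-393 + w = -393 + 94 = -299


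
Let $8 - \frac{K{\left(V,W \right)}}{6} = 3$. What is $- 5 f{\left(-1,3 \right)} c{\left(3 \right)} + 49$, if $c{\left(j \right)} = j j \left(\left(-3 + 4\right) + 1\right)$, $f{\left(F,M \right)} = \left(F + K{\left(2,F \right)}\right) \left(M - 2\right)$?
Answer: $-2561$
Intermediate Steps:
$K{\left(V,W \right)} = 30$ ($K{\left(V,W \right)} = 48 - 18 = 30$)
$f{\left(F,M \right)} = \left(-2 + M\right) \left(30 + F\right)$ ($f{\left(F,M \right)} = \left(F + 30\right) \left(M - 2\right) = \left(30 + F\right) \left(-2 + M\right) = \left(-2 + M\right) \left(30 + F\right)$)
$c{\left(j \right)} = 2 j^{2}$ ($c{\left(j \right)} = j^{2} \left(1 + 1\right) = j^{2} \cdot 2 = 2 j^{2}$)
$- 5 f{\left(-1,3 \right)} c{\left(3 \right)} + 49 = - 5 \left(-60 - -2 + 30 \cdot 3 - 3\right) 2 \cdot 3^{2} + 49 = - 5 \left(-60 + 2 + 90 - 3\right) 2 \cdot 9 + 49 = \left(-5\right) 29 \cdot 18 + 49 = \left(-145\right) 18 + 49 = -2610 + 49 = -2561$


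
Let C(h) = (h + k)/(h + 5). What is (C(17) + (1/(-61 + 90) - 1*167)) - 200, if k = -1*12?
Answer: -233979/638 ≈ -366.74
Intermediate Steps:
k = -12
C(h) = (-12 + h)/(5 + h) (C(h) = (h - 12)/(h + 5) = (-12 + h)/(5 + h))
(C(17) + (1/(-61 + 90) - 1*167)) - 200 = ((-12 + 17)/(5 + 17) + (1/(-61 + 90) - 1*167)) - 200 = (5/22 + (1/29 - 167)) - 200 = ((1/22)*5 + (1/29 - 167)) - 200 = (5/22 - 4842/29) - 200 = -106379/638 - 200 = -233979/638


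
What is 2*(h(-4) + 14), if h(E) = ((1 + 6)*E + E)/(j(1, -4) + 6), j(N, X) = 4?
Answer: 108/5 ≈ 21.600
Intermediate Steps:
h(E) = 4*E/5 (h(E) = ((1 + 6)*E + E)/(4 + 6) = (7*E + E)/10 = (8*E)*(1/10) = 4*E/5)
2*(h(-4) + 14) = 2*((4/5)*(-4) + 14) = 2*(-16/5 + 14) = 2*(54/5) = 108/5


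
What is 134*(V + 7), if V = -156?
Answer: -19966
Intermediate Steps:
134*(V + 7) = 134*(-156 + 7) = 134*(-149) = -19966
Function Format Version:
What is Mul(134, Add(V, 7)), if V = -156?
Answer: -19966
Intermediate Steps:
Mul(134, Add(V, 7)) = Mul(134, Add(-156, 7)) = Mul(134, -149) = -19966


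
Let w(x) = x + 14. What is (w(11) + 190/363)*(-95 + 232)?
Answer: 1269305/363 ≈ 3496.7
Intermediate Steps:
w(x) = 14 + x
(w(11) + 190/363)*(-95 + 232) = ((14 + 11) + 190/363)*(-95 + 232) = (25 + 190*(1/363))*137 = (25 + 190/363)*137 = (9265/363)*137 = 1269305/363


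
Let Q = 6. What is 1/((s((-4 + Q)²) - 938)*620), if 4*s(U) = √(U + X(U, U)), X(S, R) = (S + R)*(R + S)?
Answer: -938/545500645 - √17/1091001290 ≈ -1.7233e-6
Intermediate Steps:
X(S, R) = (R + S)² (X(S, R) = (R + S)*(R + S) = (R + S)²)
s(U) = √(U + 4*U²)/4 (s(U) = √(U + (U + U)²)/4 = √(U + (2*U)²)/4 = √(U + 4*U²)/4)
1/((s((-4 + Q)²) - 938)*620) = 1/(√((-4 + 6)²*(1 + 4*(-4 + 6)²))/4 - 938*620) = (1/620)/(√(2²*(1 + 4*2²))/4 - 938) = (1/620)/(√(4*(1 + 4*4))/4 - 938) = (1/620)/(√(4*(1 + 16))/4 - 938) = (1/620)/(√(4*17)/4 - 938) = (1/620)/(√68/4 - 938) = (1/620)/((2*√17)/4 - 938) = (1/620)/(√17/2 - 938) = (1/620)/(-938 + √17/2) = 1/(620*(-938 + √17/2))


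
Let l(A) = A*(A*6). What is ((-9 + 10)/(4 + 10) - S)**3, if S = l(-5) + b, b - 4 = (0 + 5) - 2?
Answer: -10604499373/2744 ≈ -3.8646e+6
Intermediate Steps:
l(A) = 6*A**2 (l(A) = A*(6*A) = 6*A**2)
b = 7 (b = 4 + ((0 + 5) - 2) = 4 + (5 - 2) = 4 + 3 = 7)
S = 157 (S = 6*(-5)**2 + 7 = 6*25 + 7 = 150 + 7 = 157)
((-9 + 10)/(4 + 10) - S)**3 = ((-9 + 10)/(4 + 10) - 1*157)**3 = (1/14 - 157)**3 = (-2197/14)**3 = -10604499373/2744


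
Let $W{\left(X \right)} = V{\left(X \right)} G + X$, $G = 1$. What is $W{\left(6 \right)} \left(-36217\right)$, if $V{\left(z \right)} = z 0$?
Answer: $-217302$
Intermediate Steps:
$V{\left(z \right)} = 0$
$W{\left(X \right)} = X$ ($W{\left(X \right)} = 0 \cdot 1 + X = 0 + X = X$)
$W{\left(6 \right)} \left(-36217\right) = 6 \left(-36217\right) = -217302$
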